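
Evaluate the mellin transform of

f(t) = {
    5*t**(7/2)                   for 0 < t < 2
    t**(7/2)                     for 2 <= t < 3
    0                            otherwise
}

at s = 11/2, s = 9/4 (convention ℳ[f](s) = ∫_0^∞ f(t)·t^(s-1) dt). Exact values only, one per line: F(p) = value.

along the cuts 2, ℳ[f](s) splits into 2 integrals
between 0 and 2 the integrand is 5*t**(7/2)·t^(s-1)
over [2, 3), the kernel integral of t**(7/2) enters the sum

F(11/2) = 21731/9
F(9/4) = 512*2**(3/4)/23 + 972*3**(3/4)/23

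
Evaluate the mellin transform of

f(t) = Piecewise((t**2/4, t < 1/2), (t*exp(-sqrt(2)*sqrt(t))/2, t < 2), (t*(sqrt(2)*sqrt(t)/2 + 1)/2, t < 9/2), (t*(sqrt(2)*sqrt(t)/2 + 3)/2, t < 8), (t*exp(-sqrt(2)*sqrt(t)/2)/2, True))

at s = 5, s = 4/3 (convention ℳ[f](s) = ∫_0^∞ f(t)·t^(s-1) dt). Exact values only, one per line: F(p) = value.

strip the common scale on t: t**2 on [0, 1/4); t*exp(-2*sqrt(t)) on [1/4, 1); t*(sqrt(t) + 1) on [1, 9/4); …
remove the shared t-power first: t on [0, 1/4); exp(-2*sqrt(t)) on [1/4, 1); sqrt(t) + 1 on [1, 9/4); …
undo the power substitution: t**2 on [0, 1/2); exp(-2*t) on [1/2, 1); t + 1 on [1, 3/2); …
treat the 5 regions marked off by 1/2, 2, 9/2, 8 separately and sum
∫ t**2/4·t^(s-1) over [0, 1/2)
between 1/2 and 2 the integrand is t*exp(-sqrt(2)*sqrt(t))/2·t^(s-1)
between 2 and 9/2 the integrand is t*(sqrt(2)*sqrt(t)/2 + 1)/2·t^(s-1)
over [9/2, 8), the kernel integral of t*(sqrt(2)*sqrt(t)/2 + 3)/2 enters the sum
on [8, ∞): add ∫ t*exp(-sqrt(2)*sqrt(t)/2)/2·t^(s-1) dt

F(5) = 14602626427/139776 + 13563139*exp(-1)/8 + 18872004060*exp(-2)
F(4/3) = 2**(2/3)*(-330480*3**(2/3) - 9520*uppergamma(14/3, 2) - 59520*2**(2/3) + 357 + 9520*uppergamma(14/3, 1) + 152320*2**(2/3)*uppergamma(14/3, 2) + 4853760*2**(1/3))/76160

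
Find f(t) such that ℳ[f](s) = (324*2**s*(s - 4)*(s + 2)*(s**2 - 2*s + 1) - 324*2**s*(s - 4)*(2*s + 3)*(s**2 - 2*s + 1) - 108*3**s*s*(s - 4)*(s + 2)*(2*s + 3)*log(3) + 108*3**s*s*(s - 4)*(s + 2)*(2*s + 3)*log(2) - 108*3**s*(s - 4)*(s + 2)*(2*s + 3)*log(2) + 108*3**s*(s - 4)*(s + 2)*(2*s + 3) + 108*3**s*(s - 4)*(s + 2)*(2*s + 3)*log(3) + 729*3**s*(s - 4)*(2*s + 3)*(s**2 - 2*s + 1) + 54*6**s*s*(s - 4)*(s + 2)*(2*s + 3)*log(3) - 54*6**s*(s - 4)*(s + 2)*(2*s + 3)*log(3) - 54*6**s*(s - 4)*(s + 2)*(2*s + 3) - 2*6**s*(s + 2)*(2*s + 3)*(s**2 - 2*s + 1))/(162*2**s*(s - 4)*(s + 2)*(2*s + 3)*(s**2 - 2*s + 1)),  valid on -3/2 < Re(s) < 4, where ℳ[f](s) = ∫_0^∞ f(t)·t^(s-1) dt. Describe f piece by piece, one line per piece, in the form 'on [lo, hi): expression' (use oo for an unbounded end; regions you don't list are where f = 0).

cuts at 1, 3/2, 3: linearity sums the 4 kernel integrals
between 0 and 1 the integrand is t**(3/2)·t^(s-1)
the [1, 3/2) slice contributes ∫ 2*t**2·t^(s-1) dt
the [3/2, 3) slice contributes ∫ log(t)/t·t^(s-1) dt
segment 3 to ∞ holds t**(-4); add its integral

on [0, 1): t**(3/2)
on [1, 3/2): 2*t**2
on [3/2, 3): log(t)/t
on [3, oo): t**(-4)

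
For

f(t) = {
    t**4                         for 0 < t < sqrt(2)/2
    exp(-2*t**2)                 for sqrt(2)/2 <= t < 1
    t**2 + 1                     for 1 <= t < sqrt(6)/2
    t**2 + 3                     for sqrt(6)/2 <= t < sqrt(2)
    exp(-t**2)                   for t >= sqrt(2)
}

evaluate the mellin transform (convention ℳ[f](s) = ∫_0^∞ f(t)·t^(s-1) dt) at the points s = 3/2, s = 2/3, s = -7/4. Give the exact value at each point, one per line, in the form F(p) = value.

F(3/2) = 2**(1/4)*(-616*3**(3/4) - 440*2**(3/4) - 231*uppergamma(3/4, 2) + 21 + 231*2**(3/4)*uppergamma(3/4, 2) + 231*uppergamma(3/4, 1) + 2376*sqrt(2))/924
F(2/3) = 2**(2/3)*(-168*3**(1/3) - 105*2**(1/3) - 28*uppergamma(1/3, 2) + 28*2**(1/3)*uppergamma(1/3, 2) + 3 + 28*uppergamma(1/3, 1) + 294*2**(2/3))/112
F(-7/4) = 2**(7/8)*(-432*2**(1/8) - 126*uppergamma(-7/8, 2) + 63*2**(1/8)*uppergamma(-7/8, 2) + 126*uppergamma(-7/8, 1) + 28 + 96*3**(1/8) + 396*2**(1/4))/252

undo the power substitution: t**2 on [0, 1/2); exp(-2*t) on [1/2, 1); t + 1 on [1, 3/2); …
slice at sqrt(2)/2, 1, sqrt(6)/2, sqrt(2), transform all 5 pieces, and sum them
for t in [0, sqrt(2)/2): the term is ∫ t**4·t^(s-1)
segment sqrt(2)/2 to 1 holds exp(-2*t**2); add its integral
over [1, sqrt(6)/2), the kernel integral of (t**2 + 1) enters the sum
on [sqrt(6)/2, sqrt(2)) integrate f = (t**2 + 3) against the kernel
over [sqrt(2), ∞), the kernel integral of exp(-t**2) enters the sum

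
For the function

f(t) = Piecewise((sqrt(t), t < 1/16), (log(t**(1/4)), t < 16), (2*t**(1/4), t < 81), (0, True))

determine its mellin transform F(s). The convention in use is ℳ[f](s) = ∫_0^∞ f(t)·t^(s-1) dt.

peel off the power substitution: t on [0, 1/4); log(sqrt(t)) on [1/4, 4); 2*sqrt(t) on [4, 9)
invert the power substitution to get t**2 on [0, 1/2); log(t) on [1/2, 2); 2*t on [2, 3)
split f at 1/16, 16: ℳ[f](s) collects 3 kernel integrals
between 0 and 1/16 the integrand is sqrt(t)·t^(s-1)
[1/16, 16) adds the kernel integral of log(t**(1/4))
[16, 81) adds the kernel integral of 2*t**(1/4)

(-64*2**(8*s)*s**2*(2*s + 1) + 4*256**s*s*(2*s + 1)*(4*s + 1)*log(2) - 256**s*(2*s + 1)*(4*s + 1) + 96*6**(4*s)*s**2*(2*s + 1) + 2*s**2*(4*s + 1) + 4*s*(2*s + 1)*(4*s + 1)*log(2) + (2*s + 1)*(4*s + 1))/(4*2**(4*s)*s**2*(2*s + 1)*(4*s + 1))
  Re(s) > -1/2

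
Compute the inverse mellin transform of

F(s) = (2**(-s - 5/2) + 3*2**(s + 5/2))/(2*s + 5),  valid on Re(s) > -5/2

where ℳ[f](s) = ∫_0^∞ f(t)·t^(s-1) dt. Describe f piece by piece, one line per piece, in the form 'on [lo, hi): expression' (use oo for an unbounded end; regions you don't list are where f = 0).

f breaks at 1/2 into 2 integrals to sum
for t in [0, 1/2): the term is ∫ 2*t**(5/2)·t^(s-1)
∫ 3*t**(5/2)/2·t^(s-1) over [1/2, 2)

on [0, 1/2): 2*t**(5/2)
on [1/2, 2): 3*t**(5/2)/2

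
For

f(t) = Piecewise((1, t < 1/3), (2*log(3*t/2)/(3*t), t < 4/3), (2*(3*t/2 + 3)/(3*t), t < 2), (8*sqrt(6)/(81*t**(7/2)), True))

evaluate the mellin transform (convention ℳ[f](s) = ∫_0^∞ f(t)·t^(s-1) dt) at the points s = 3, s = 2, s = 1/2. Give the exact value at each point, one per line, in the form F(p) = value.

invert the common scale on t to get 1 on [0, 1); 2*log(t/2)/t on [1, 4); 2*(t/2 + 3)/t on [4, 6); …
the common scale on t comes off first: 1 on [0, 1/2); log(t)/t on [1/2, 2); (t + 3)/t on [2, 3); …
strip the shared t-power: t on [0, 1/2); log(t) on [1/2, 2); t + 3 on [2, 3); …
integrate the 4 segments split at 1/3, 4/3, 2, then add the results
∫ 1·t^(s-1) over [0, 1/3)
piece [1/3, 4/3): integrate 2*log(3*t/2)/(3*t) against the kernel
the [4/3, 2) slice contributes ∫ 2*(3*t/2 + 3)/(3*t)·t^(s-1) dt
∫ over [2, ∞) of 8*sqrt(6)/(81*t**(7/2))·t^(s-1) joins the sum

F(3) = 16*sqrt(3)/81 + 17*log(2)/27 + 23/6
F(2) = 8*sqrt(3)/243 + 10*log(2)/9 + 11/6
F(1/2) = sqrt(3)*(-486*log(2) + sqrt(2) + 648)/243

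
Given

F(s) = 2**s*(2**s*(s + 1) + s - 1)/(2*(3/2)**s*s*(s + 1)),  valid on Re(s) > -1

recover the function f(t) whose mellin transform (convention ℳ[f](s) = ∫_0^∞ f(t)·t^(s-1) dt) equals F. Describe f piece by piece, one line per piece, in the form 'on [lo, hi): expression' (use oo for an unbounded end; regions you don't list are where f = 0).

on [0, 4/3): 3*t/4
on [4/3, 8/3): 1/2

reversing the common scale on t: t/2 on [0, 2); 1/2 on [2, 4)
reversing the common scale on t: t on [0, 1); 1/2 on [1, 2)
integrate the 2 segments split at 4/3, then add the results
on [0, 4/3) integrate f = 3*t/4 against the kernel
[4/3, 8/3) adds the kernel integral of 1/2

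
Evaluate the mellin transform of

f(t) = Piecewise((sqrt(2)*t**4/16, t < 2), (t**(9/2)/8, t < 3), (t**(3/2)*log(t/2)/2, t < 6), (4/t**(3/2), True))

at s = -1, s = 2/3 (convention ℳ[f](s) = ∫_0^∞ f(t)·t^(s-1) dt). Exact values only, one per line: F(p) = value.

the shared t-power comes off first: sqrt(2)*t**(7/2)/16 on [0, 2); t**4/8 on [2, 3); t*log(t/2)/2 on [3, 6); …
undo the common scale on t: t**(7/2) on [0, 1); 2*t**4 on [1, 3/2); t*log(t) on [3/2, 3); …
strip the shared t-power: t**(3/2) on [0, 1); 2*t**2 on [1, 3/2); log(t)/t on [3/2, 3); …
f breaks at 2, 3, 6 into 4 integrals to sum
segment 0 to 2 holds sqrt(2)*t**4/16; add its integral
[2, 3) adds the kernel integral of t**(9/2)/8
for t in [3, 6): the term is ∫ t**(3/2)*log(t/2)/2·t^(s-1)
[6, ∞) adds the kernel integral of 4/t**(3/2)

F(-1) = -269*sqrt(6)/135 - 5*sqrt(2)/42 + log(2**(sqrt(3))*3**(-sqrt(3) + sqrt(6))) + 83*sqrt(3)/28
F(2/3) = -2564*6**(1/6)/845 - 27*3**(1/6)*log(3)/13 - 75*2**(1/6)/217 + 27*3**(1/6)*log(2)/13 + 143289*3**(1/6)/20956 + 108*6**(1/6)*log(3)/13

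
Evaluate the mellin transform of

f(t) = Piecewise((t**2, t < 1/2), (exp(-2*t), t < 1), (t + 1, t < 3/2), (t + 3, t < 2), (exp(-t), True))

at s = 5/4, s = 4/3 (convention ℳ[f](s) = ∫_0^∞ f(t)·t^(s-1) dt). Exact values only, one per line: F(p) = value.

F(5/4) = 2**(3/4)*(-2808*3**(1/4) - 1456*2**(1/4) - 585*uppergamma(5/4, 2) + 45 + 1170*2**(1/4)*uppergamma(5/4, 2) + 585*uppergamma(5/4, 1) + 7696*sqrt(2))/2340
F(4/3) = 2**(2/3)*(-1260*3**(1/3) - 660*2**(1/3) - 280*uppergamma(4/3, 2) + 21 + 280*uppergamma(4/3, 1) + 560*2**(1/3)*uppergamma(4/3, 2) + 3480*2**(2/3))/1120

decompose at 1/2, 1, 3/2, 2; ℳ[f](s) sums the 5 pieces' integrals
∫ t**2·t^(s-1) over [0, 1/2)
on [1/2, 1) integrate f = exp(-2*t) against the kernel
∫ (t + 1)·t^(s-1) over [1, 3/2)
on [3/2, 2) integrate f = (t + 3) against the kernel
segment [2, ∞) carries exp(-t); integrate it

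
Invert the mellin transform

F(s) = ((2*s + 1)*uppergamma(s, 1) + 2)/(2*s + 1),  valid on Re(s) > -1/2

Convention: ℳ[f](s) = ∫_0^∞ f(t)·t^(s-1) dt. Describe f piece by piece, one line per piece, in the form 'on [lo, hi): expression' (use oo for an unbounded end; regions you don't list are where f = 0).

decompose at 1; ℳ[f](s) sums the 2 pieces' integrals
segment 0 to 1 holds sqrt(t); add its integral
the [1, ∞) slice contributes ∫ exp(-t)·t^(s-1) dt

on [0, 1): sqrt(t)
on [1, oo): exp(-t)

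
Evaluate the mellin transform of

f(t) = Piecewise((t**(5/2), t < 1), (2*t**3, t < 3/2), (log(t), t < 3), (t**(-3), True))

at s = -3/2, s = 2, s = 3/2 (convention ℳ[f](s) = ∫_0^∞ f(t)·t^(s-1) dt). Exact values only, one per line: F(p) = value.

peel off the shared t-power: t**(3/2) on [0, 1); 2*t**2 on [1, 3/2); log(t)/t on [3/2, 3); …
cuts at 1, 3/2, 3: linearity sums the 4 kernel integrals
on [0, 1): add ∫ t**(5/2)·t^(s-1) dt
∫ over [1, 3/2) of 2*t**3·t^(s-1) joins the sum
∫ over [3/2, 3) of log(t)·t^(s-1) joins the sum
for t in [3, ∞): the term is ∫ t**(-3)·t^(s-1)

F(-3/2) = -1/3 - 4*sqrt(6)*log(2)/27 - 2*sqrt(3)*log(3)/27 - 106*sqrt(3)/2187 + 4*sqrt(6)*log(3)/27 + 89*sqrt(6)/81
F(2) = 9*log(2)/8 + 271/180 + 27*log(3)/8
F(3/2) = -34*sqrt(3)/27 - 7/36 + log(2**(sqrt(6)/2)*3**(-sqrt(6)/2 + 2*sqrt(3))) + 35*sqrt(6)/24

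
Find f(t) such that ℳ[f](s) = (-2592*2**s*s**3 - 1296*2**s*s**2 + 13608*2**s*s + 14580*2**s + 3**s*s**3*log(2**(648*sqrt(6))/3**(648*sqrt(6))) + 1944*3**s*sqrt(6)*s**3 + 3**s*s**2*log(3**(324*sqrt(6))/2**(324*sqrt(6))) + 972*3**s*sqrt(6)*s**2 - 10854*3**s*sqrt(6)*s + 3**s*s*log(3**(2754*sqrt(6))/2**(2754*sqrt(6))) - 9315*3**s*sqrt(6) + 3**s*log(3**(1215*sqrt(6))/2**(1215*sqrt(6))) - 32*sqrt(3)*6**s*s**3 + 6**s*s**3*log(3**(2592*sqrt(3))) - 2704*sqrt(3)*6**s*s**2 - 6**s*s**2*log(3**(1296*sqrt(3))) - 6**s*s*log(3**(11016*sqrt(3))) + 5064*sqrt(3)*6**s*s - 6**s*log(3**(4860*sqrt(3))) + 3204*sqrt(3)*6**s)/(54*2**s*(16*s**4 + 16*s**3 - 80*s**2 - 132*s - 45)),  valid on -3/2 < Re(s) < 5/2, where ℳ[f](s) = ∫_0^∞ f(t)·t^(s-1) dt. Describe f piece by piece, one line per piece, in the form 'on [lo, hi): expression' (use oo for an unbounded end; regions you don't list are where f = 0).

the shared t-power comes off first: t on [0, 1); t + 3 on [1, 3/2); t*log(t) on [3/2, 3); …
breakpoints 1, 3/2, 3: one integral from each of the 4 segments
∫ over [0, 1) of t**(3/2)·t^(s-1) joins the sum
[1, 3/2) adds the kernel integral of sqrt(t)*(t + 3)
∫ over [3/2, 3) of t**(3/2)*log(t)·t^(s-1) joins the sum
on [3, ∞) integrate f = t**(-5/2) against the kernel

on [0, 1): t**(3/2)
on [1, 3/2): sqrt(t)*(t + 3)
on [3/2, 3): t**(3/2)*log(t)
on [3, oo): t**(-5/2)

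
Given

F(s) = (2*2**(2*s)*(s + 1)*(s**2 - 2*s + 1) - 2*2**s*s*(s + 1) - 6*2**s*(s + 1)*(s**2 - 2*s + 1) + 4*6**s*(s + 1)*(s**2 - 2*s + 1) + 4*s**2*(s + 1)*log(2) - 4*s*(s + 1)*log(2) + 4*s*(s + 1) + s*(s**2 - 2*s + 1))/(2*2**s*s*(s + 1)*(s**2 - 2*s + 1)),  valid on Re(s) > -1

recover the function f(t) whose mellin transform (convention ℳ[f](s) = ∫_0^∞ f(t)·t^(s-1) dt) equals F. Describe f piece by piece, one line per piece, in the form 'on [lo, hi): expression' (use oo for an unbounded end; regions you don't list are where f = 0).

on [0, 1/2): t
on [1/2, 1): log(t)/t
on [1, 2): 3
on [2, 3): 2

summing 4 kernel integrals split by 1/2, 1, 2 yields ℳ[f](s)
segment [0, 1/2) carries t; integrate it
on [1/2, 1): add ∫ log(t)/t·t^(s-1) dt
on [1, 2): add ∫ 3·t^(s-1) dt
on [2, 3) integrate f = 2 against the kernel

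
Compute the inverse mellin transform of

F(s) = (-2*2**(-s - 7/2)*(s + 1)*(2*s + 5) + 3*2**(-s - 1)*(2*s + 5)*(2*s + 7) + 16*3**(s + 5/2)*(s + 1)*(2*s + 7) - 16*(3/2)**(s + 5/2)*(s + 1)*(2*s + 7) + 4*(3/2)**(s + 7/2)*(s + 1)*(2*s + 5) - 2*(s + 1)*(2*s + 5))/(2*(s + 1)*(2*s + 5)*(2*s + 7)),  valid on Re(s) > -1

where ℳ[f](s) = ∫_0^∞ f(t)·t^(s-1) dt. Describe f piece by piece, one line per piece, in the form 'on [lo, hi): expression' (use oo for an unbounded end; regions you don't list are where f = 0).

slice at 1/2, 1, 3/2, transform all 4 pieces, and sum them
on [0, 1/2) integrate f = 3*t/2 against the kernel
on [1/2, 1) integrate f = t**(7/2)/2 against the kernel
piece [1, 3/2): integrate t**(7/2) against the kernel
the [3/2, 3) slice contributes ∫ 4*t**(5/2)·t^(s-1) dt

on [0, 1/2): 3*t/2
on [1/2, 1): t**(7/2)/2
on [1, 3/2): t**(7/2)
on [3/2, 3): 4*t**(5/2)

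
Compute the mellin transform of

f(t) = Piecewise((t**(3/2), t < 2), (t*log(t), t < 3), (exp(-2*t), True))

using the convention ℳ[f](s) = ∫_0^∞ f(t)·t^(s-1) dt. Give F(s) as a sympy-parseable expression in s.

treat the 3 regions marked off by 2, 3 separately and sum
between 0 and 2 the integrand is t**(3/2)·t^(s-1)
[2, 3) adds the kernel integral of t*log(t)
piece [3, ∞): integrate exp(-2*t) against the kernel

(-12**s*s*(2*s + 3)*log(4) - 12**s*(2*s + 3)*log(4) + 12**s*(4*s + 6) + 12**s*sqrt(2)*(4*s**2 + 8*s + 4) + 3*18**s*s*(2*s + 3)*log(3) + 18**s*(-6*s - 9) + 3*18**s*(2*s + 3)*log(3) + 3**s*(2*s + 3)*(s**2 + 2*s + 1)*uppergamma(s, 6))/(6**s*(2*s + 3)*(s**2 + 2*s + 1))
  Re(s) > -3/2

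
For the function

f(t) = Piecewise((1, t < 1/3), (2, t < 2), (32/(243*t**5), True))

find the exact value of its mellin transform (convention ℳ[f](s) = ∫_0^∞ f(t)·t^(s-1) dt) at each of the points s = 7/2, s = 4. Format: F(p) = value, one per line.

undo the common scale on t: 1 on [0, 1/6); 2 on [1/6, 1); 1/(243*t**5) on [1, ∞)
peel off the common scale on t: 1 on [0, 1/2); 2 on [1/2, 3); t**(-5) on [3, ∞)
strip the shared t-power: t on [0, 1/2); 2*t on [1/2, 3); t**(-4) on [3, ∞)
integrate the 3 segments split at 1/3, 2, then add the results
on [0, 1/3) integrate f = 1 against the kernel
segment [1/3, 2) carries 2; integrate it
over [2, ∞), the kernel integral of 32/(243*t**5) enters the sum

F(7/2) = -2*sqrt(3)/567 + 23440*sqrt(2)/5103
F(4) = 7837/972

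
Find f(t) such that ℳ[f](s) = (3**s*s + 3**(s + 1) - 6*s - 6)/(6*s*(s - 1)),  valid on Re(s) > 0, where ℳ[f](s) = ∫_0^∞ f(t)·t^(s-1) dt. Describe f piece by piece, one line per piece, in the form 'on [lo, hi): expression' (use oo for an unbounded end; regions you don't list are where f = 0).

on [0, 1): 1/2
on [1, 3): (2 - t/2)/t

reversing the shared t-power: t/2 on [0, 1); 2 - t/2 on [1, 3)
the common scale on t comes off first: t on [0, 1/2); 2 - t on [1/2, 3/2)
f breaks at 1 into 2 integrals to sum
∫ 1/2·t^(s-1) over [0, 1)
piece [1, 3): integrate (2 - t/2)/t against the kernel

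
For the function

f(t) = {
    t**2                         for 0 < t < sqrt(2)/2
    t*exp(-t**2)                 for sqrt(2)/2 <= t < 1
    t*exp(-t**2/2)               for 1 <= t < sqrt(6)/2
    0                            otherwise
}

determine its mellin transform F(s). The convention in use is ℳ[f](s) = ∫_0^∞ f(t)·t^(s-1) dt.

2**(-s/2 - 3/2)*(2**(s/2 + 1/2)*(s + 2)*uppergamma(s/2 + 1/2, 1/2) - 2**(s/2 + 1/2)*(s + 2)*uppergamma(s/2 + 1/2, 1) + 2**(s + 1)*(s + 2)*uppergamma(s/2 + 1/2, 1/2) - 2**(s + 1)*(s + 2)*uppergamma(s/2 + 1/2, 3/4) + sqrt(2))/(s + 2)
  Re(s) > -2

peel off the shared t-power: t on [0, sqrt(2)/2); exp(-t**2) on [sqrt(2)/2, 1); exp(-t**2/2) on [1, sqrt(6)/2)
undo the power substitution: sqrt(t) on [0, 1/2); exp(-t) on [1/2, 1); exp(-t/2) on [1, 3/2)
the 3 pieces separated at sqrt(2)/2, 1 each add one integral
segment 0 to sqrt(2)/2 holds t**2; add its integral
for t in [sqrt(2)/2, 1): the term is ∫ t*exp(-t**2)·t^(s-1)
for t in [1, sqrt(6)/2): the term is ∫ t*exp(-t**2/2)·t^(s-1)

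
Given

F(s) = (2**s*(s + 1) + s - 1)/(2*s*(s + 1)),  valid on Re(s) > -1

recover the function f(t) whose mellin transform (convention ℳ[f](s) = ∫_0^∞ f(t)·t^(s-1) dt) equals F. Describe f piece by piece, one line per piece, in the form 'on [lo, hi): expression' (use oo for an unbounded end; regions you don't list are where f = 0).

breakpoints 1: one integral from each of the 2 segments
segment 0 to 1 holds t; add its integral
between 1 and 2 the integrand is 1/2·t^(s-1)

on [0, 1): t
on [1, 2): 1/2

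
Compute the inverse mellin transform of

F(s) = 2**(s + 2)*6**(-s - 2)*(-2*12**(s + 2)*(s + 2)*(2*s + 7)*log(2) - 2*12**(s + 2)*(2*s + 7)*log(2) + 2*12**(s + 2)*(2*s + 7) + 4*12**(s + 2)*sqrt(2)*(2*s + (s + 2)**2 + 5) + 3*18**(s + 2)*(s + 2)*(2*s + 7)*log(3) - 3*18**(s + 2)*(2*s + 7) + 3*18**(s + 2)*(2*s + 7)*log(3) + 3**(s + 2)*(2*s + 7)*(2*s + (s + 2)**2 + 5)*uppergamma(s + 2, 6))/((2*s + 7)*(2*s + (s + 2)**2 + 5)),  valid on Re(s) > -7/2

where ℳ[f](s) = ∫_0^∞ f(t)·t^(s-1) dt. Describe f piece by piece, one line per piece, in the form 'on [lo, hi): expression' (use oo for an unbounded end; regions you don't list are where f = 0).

remove the shared t-power first: sqrt(2)*t**(3/2)/4 on [0, 4); t*log(t/2)/2 on [4, 6); exp(-t) on [6, ∞)
remove the common scale on t first: t**(3/2) on [0, 2); t*log(t) on [2, 3); exp(-2*t) on [3, ∞)
f breaks at 4, 6 into 3 integrals to sum
for t in [0, 4): the term is ∫ sqrt(2)*t**(7/2)/4·t^(s-1)
on [4, 6): add ∫ t**3*log(t/2)/2·t^(s-1) dt
∫ over [6, ∞) of t**2*exp(-t)·t^(s-1) joins the sum

on [0, 4): sqrt(2)*t**(7/2)/4
on [4, 6): t**3*log(t/2)/2
on [6, oo): t**2*exp(-t)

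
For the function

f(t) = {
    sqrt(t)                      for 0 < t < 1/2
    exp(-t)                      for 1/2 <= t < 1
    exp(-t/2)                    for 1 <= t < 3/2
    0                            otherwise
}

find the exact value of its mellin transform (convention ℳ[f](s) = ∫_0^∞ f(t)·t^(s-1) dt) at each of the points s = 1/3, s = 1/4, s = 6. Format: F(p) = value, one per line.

F(1/3) = -2**(1/3)*uppergamma(1/3, 3/4) - uppergamma(1/3, 1) + uppergamma(1/3, 1/2) + 3*2**(1/6)/5 + 2**(1/3)*uppergamma(1/3, 1/2)
F(1/4) = -2**(1/4)*uppergamma(1/4, 3/4) - uppergamma(1/4, 1) + uppergamma(1/4, 1/2) + 2**(1/4)*uppergamma(1/4, 1/2) + 2*2**(1/4)/3
F(6) = -260103*exp(-3/4)/16 - 326*exp(-1) + sqrt(2)/832 + 411515*exp(-1/2)/32

the 3 pieces separated at 1/2, 1 each add one integral
[0, 1/2) adds the kernel integral of sqrt(t)
over [1/2, 1), the kernel integral of exp(-t) enters the sum
piece [1, 3/2): integrate exp(-t/2) against the kernel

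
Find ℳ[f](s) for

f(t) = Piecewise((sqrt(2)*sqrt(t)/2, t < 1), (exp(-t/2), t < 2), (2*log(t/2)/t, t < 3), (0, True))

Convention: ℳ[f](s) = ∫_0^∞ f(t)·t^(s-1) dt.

(3*2**s*(2*s + 1)*(s**2 - 2*s + 1)*uppergamma(s, 1/2) - 3*2**s*(2*s + 1)*(s**2 - 2*s + 1)*uppergamma(s, 1) + 3*2**s*(2*s + 1) + 3**s*s*(2*s + 1)*(-2*log(2) + 2*log(3)) - 2*3**s*(2*s + 1) + 3**s*(2*s + 1)*(-2*log(3) + 2*log(2)) + 3*sqrt(2)*(s**2 - 2*s + 1))/(3*(2*s + 1)*(s**2 - 2*s + 1))
  Re(s) > -1/2

back out the common scale on t: sqrt(t) on [0, 1/2); exp(-t) on [1/2, 1); log(t)/t on [1, 3/2)
slice at 1, 2, transform all 3 pieces, and sum them
[0, 1) adds the kernel integral of sqrt(2)*sqrt(t)/2
segment 1 to 2 holds exp(-t/2); add its integral
segment 2 to 3 holds 2*log(t/2)/t; add its integral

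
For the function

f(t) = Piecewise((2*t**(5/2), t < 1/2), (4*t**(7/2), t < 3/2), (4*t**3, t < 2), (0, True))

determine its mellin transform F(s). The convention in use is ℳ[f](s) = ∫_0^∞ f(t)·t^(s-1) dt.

linearity at 1/2, 3/2 turns ℳ[f](s) into 3 summed integrals
[0, 1/2) adds the kernel integral of 2*t**(5/2)
piece [1/2, 3/2): integrate 4*t**(7/2) against the kernel
piece [3/2, 2): integrate 4*t**3 against the kernel

4*(-2*2**(-s - 7/2)*(s + 3)*(2*s + 5) + 2**(-s - 5/2)*(s + 3)*(2*s + 7) + 2**(s + 3)*(2*s + 5)*(2*s + 7) - (3/2)**(s + 3)*(2*s + 5)*(2*s + 7) + 2*(3/2)**(s + 7/2)*(s + 3)*(2*s + 5))/((s + 3)*(2*s + 5)*(2*s + 7))
  Re(s) > -5/2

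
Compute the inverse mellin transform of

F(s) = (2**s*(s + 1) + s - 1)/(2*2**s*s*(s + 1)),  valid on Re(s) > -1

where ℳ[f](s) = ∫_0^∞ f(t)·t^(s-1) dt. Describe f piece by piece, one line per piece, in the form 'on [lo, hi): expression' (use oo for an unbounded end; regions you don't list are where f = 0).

back out the common scale on t: t on [0, 1); 1/2 on [1, 2)
treat the 2 regions marked off by 1/2 separately and sum
over [0, 1/2), the kernel integral of 2*t enters the sum
segment 1/2 to 1 holds 1/2; add its integral

on [0, 1/2): 2*t
on [1/2, 1): 1/2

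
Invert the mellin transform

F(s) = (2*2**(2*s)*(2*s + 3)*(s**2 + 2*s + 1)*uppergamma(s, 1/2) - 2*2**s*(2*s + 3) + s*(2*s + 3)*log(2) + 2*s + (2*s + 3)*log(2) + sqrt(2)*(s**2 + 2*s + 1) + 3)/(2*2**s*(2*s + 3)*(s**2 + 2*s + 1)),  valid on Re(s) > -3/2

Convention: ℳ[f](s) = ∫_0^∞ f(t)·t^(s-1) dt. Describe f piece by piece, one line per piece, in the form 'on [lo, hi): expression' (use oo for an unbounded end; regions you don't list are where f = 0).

breakpoints 1/2, 1: one integral from each of the 3 segments
the [0, 1/2) slice contributes ∫ t**(3/2)·t^(s-1) dt
∫ t*log(t)·t^(s-1) over [1/2, 1)
piece [1, ∞): integrate exp(-t/2) against the kernel

on [0, 1/2): t**(3/2)
on [1/2, 1): t*log(t)
on [1, oo): exp(-t/2)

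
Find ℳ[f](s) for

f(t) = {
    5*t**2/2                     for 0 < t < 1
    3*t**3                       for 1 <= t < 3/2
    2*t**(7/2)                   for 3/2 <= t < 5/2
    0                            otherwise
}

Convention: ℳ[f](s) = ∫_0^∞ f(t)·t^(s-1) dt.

(6*(3/2)**(s + 3)*(s + 2)*(2*s + 7) - 8*(3/2)**(s + 7/2)*(s + 2)*(s + 3) + 8*(5/2)**(s + 7/2)*(s + 2)*(s + 3) - 6*(s + 2)*(2*s + 7) + 5*(s + 3)*(2*s + 7))/(2*(s + 2)*(s + 3)*(2*s + 7))
  Re(s) > -2

breakpoints 1, 3/2: one integral from each of the 3 segments
∫ over [0, 1) of 5*t**2/2·t^(s-1) joins the sum
[1, 3/2) adds the kernel integral of 3*t**3
∫ 2*t**(7/2)·t^(s-1) over [3/2, 5/2)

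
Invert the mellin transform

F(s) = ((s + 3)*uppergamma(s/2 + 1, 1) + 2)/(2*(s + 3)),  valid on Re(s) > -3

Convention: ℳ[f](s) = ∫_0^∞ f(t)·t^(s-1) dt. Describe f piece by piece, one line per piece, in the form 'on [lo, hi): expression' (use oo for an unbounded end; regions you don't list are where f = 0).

on [0, 1): t**3
on [1, oo): t**2*exp(-t**2)

the power substitution comes off first: t**(3/2) on [0, 1); t*exp(-t) on [1, ∞)
remove the shared t-power first: sqrt(t) on [0, 1); exp(-t) on [1, ∞)
the 2 pieces separated at 1 each add one integral
on [0, 1) integrate f = t**3 against the kernel
the [1, ∞) slice contributes ∫ t**2*exp(-t**2)·t^(s-1) dt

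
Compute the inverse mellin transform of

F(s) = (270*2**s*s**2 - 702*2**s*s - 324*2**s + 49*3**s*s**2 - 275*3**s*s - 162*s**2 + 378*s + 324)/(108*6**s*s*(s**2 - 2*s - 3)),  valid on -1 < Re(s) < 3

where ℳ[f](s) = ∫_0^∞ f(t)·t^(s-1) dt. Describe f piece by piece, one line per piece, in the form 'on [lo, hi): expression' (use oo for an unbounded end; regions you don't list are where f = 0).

invert the common scale on t to get 3*t/2 on [0, 1/3); 3*t + 1 on [1/3, 2/3); 3*t/4 on [2/3, 1); …
peel off the common scale on t: t on [0, 1/2); 2*t + 1 on [1/2, 1); t/2 on [1, 3/2); …
treat the 4 regions marked off by 1/6, 1/3, 1/2 separately and sum
the [0, 1/6) slice contributes ∫ 3*t·t^(s-1) dt
segment [1/6, 1/3) carries (6*t + 1); integrate it
segment [1/3, 1/2) carries 3*t/2; integrate it
over [1/2, ∞), the kernel integral of 1/(27*t**3) enters the sum

on [0, 1/6): 3*t
on [1/6, 1/3): 6*t + 1
on [1/3, 1/2): 3*t/2
on [1/2, oo): 1/(27*t**3)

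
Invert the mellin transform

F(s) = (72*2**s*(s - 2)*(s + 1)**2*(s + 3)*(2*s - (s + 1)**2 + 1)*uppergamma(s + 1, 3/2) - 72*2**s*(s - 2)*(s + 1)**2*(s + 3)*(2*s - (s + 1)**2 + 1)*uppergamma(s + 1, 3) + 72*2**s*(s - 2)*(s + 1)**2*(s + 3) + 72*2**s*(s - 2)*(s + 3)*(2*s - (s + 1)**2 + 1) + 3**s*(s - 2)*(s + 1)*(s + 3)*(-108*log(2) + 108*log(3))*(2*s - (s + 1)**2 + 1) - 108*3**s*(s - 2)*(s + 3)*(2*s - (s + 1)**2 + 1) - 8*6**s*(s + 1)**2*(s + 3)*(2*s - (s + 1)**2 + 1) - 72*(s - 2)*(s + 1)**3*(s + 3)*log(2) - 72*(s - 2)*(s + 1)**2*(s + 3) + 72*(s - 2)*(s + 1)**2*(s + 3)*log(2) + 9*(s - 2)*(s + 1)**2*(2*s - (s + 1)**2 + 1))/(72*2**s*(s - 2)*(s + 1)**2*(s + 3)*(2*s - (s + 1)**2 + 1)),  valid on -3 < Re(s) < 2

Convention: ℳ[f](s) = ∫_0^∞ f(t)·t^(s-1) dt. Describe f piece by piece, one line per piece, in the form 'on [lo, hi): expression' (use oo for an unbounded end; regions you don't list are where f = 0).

the shared t-power comes off first: t**2 on [0, 1/2); log(t)/t on [1/2, 1); log(t) on [1, 3/2); …
summing 5 kernel integrals split by 1/2, 1, 3/2, 3 yields ℳ[f](s)
between 0 and 1/2 the integrand is t**3·t^(s-1)
piece [1/2, 1): integrate log(t) against the kernel
piece [1, 3/2): integrate t*log(t) against the kernel
over [3/2, 3), the kernel integral of t*exp(-t) enters the sum
on [3, ∞) integrate f = t**(-2) against the kernel

on [0, 1/2): t**3
on [1/2, 1): log(t)
on [1, 3/2): t*log(t)
on [3/2, 3): t*exp(-t)
on [3, oo): t**(-2)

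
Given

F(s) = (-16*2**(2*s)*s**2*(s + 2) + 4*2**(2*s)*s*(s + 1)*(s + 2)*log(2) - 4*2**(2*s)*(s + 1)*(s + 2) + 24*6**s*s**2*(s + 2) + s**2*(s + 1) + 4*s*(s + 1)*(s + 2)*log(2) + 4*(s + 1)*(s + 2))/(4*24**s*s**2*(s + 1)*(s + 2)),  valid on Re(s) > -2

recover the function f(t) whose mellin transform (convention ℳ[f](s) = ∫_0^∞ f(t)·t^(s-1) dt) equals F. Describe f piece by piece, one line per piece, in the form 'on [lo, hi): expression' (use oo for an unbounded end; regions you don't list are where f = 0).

strip the common scale on t: 36*t**2 on [0, 1/12); log(6*t) on [1/12, 1/3); 12*t on [1/3, 1/2)
reversing the common scale on t: 4*t**2 on [0, 1/4); log(2*t) on [1/4, 1); 4*t on [1, 3/2)
the common scale on t comes off first: t**2 on [0, 1/2); log(t) on [1/2, 2); 2*t on [2, 3)
integrate the 3 segments split at 1/24, 1/6, then add the results
on [0, 1/24): add ∫ 144*t**2·t^(s-1) dt
segment 1/24 to 1/6 holds log(12*t); add its integral
the [1/6, 1/4) slice contributes ∫ 24*t·t^(s-1) dt

on [0, 1/24): 144*t**2
on [1/24, 1/6): log(12*t)
on [1/6, 1/4): 24*t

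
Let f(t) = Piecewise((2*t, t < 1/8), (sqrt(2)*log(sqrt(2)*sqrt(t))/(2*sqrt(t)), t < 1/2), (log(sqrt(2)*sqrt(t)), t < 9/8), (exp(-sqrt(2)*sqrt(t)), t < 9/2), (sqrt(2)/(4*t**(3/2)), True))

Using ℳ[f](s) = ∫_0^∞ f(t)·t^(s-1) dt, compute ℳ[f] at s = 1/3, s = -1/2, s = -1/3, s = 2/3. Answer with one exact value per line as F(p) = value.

F(1/3) = -27*2**(2/3)/4 - 9*3**(2/3)/4 + log(2**(-6 - 3*3**(2/3)/2)*3**(3*3**(2/3)/2)) - 2**(2/3)*uppergamma(2/3, 3) + 6**(2/3)/63 + 2**(2/3)*uppergamma(2/3, 3/2) + 579/32
F(-1/2) = sqrt(2)*(-216*log(2) - 108*log(3) - 54*expint(2, 3) + 108*expint(2, 3/2) + 257)/81
F(-1/3) = log(2**(-24/5 + 2*3**(1/3))/3**(2*3**(1/3))) - 3*3**(1/3) - 2*2**(1/3)*uppergamma(-2/3, 3) + 2*6**(1/3)/297 + 2*2**(1/3)*uppergamma(-2/3, 3/2) + 363/100 + 189*2**(1/3)/50
F(2/3) = -135*2**(1/3)/16 - 27*3**(1/3)/32 - 2**(1/3)*uppergamma(4/3, 3) + 6**(1/3)/15 + 2**(1/3)*uppergamma(4/3, 3/2) + log(2**(3 - 9*3**(1/3)/8)*3**(9*3**(1/3)/8)) + 723/80

undo the common scale on t: t on [0, 1/4); log(sqrt(t))/sqrt(t) on [1/4, 1); log(sqrt(t)) on [1, 9/4); …
peel off the power substitution: t**2 on [0, 1/2); log(t)/t on [1/2, 1); log(t) on [1, 3/2); …
the 5 pieces separated at 1/8, 1/2, 9/8, 9/2 each add one integral
the [0, 1/8) slice contributes ∫ 2*t·t^(s-1) dt
between 1/8 and 1/2 the integrand is sqrt(2)*log(sqrt(2)*sqrt(t))/(2*sqrt(t))·t^(s-1)
for t in [1/2, 9/8): the term is ∫ log(sqrt(2)*sqrt(t))·t^(s-1)
the [9/8, 9/2) slice contributes ∫ exp(-sqrt(2)*sqrt(t))·t^(s-1) dt
on [9/2, ∞): add ∫ sqrt(2)/(4*t**(3/2))·t^(s-1) dt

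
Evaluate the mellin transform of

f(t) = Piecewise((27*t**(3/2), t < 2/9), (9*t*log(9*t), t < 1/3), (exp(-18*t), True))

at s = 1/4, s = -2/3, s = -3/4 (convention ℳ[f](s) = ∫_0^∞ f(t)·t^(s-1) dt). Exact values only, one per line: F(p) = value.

F(1/4) = -16*3**(3/4)/25 - 8*2**(1/4)*sqrt(3)*log(2)/15 + 2**(3/4)*sqrt(3)*uppergamma(1/4, 6)/6 + 32*2**(1/4)*sqrt(3)/75 + 8*2**(3/4)*sqrt(3)/21 + 4*3**(3/4)*log(3)/5
F(-2/3) = -27*3**(2/3) + 3*2**(2/3)*3**(1/3)*uppergamma(-2/3, 6) + log(3**(9*3**(2/3))/2**(9*6**(1/3))) + 18*2**(5/6)*3**(1/3)/5 + 27*6**(1/3)
F(-3/4) = -48*3**(3/4) + 3*2**(3/4)*sqrt(3)*uppergamma(-3/4, 6) + 4*2**(3/4)*sqrt(3) + log(3**(12*3**(3/4))/2**(12*2**(1/4)*sqrt(3))) + 48*2**(1/4)*sqrt(3)

reversing the common scale on t: 3*sqrt(3)*t**(3/2) on [0, 2/3); 3*t*log(3*t) on [2/3, 1); exp(-6*t) on [1, ∞)
the common scale on t comes off first: 2*sqrt(2)*t**(3/2) on [0, 1); 2*t*log(2*t) on [1, 3/2); exp(-4*t) on [3/2, ∞)
peel off the common scale on t: t**(3/2) on [0, 2); t*log(t) on [2, 3); exp(-2*t) on [3, ∞)
integrate the 3 segments split at 2/9, 1/3, then add the results
for t in [0, 2/9): the term is ∫ 27*t**(3/2)·t^(s-1)
the [2/9, 1/3) slice contributes ∫ 9*t*log(9*t)·t^(s-1) dt
on [1/3, ∞): add ∫ exp(-18*t)·t^(s-1) dt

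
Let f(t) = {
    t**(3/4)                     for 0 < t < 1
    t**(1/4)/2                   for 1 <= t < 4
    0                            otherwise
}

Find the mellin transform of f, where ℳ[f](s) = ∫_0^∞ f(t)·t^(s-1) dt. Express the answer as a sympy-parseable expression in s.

2*(2**(2*s + 1/2)*(4*s + 3) + 4*s - 1)/((4*s + 1)*(4*s + 3))
  Re(s) > -3/4

peel off the power substitution: t**(3/2) on [0, 1); sqrt(t)/2 on [1, 2)
remove the shared t-power first: t on [0, 1); 1/2 on [1, 2)
split f at 1: ℳ[f](s) collects 2 kernel integrals
[0, 1) adds the kernel integral of t**(3/4)
∫ t**(1/4)/2·t^(s-1) over [1, 4)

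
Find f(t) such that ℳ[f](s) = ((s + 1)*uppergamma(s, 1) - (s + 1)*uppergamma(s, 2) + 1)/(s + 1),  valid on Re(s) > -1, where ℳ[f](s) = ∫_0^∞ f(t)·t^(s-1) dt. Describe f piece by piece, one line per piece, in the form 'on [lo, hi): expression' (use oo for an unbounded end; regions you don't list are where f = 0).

on [0, 1): t
on [1, 2): exp(-t)

summing 2 kernel integrals split by 1 yields ℳ[f](s)
segment [0, 1) carries t; integrate it
piece [1, 2): integrate exp(-t) against the kernel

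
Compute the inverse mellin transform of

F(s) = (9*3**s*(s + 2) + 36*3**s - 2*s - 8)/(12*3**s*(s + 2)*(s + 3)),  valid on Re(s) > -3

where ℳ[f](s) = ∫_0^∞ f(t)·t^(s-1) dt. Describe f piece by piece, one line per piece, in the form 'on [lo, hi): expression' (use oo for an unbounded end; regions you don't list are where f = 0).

on [0, 1/3): 9*t**3/4
on [1/3, 1): 3*t**2*(2 - 3*t/2)/2

undo the shared t-power: 9*t**2/4 on [0, 1/3); 3*t*(2 - 3*t/2)/2 on [1/3, 1)
back out the common scale on t: t**2 on [0, 1/2); t*(2 - t) on [1/2, 3/2)
reversing the shared t-power: t on [0, 1/2); 2 - t on [1/2, 3/2)
decompose at 1/3; ℳ[f](s) sums the 2 pieces' integrals
segment 0 to 1/3 holds 9*t**3/4; add its integral
on [1/3, 1): add ∫ 3*t**2*(2 - 3*t/2)/2·t^(s-1) dt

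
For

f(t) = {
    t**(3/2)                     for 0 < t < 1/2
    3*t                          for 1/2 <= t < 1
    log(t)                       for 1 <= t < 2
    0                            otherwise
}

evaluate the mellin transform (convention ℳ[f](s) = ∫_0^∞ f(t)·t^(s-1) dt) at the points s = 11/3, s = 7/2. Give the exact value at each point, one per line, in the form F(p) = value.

F(11/3) = -72*2**(2/3)/121 - 9*2**(1/3)/448 + 3*2**(5/6)/992 + 1215/1694 + 24*2**(2/3)*log(2)/11
F(7/2) = sqrt(2)*(-31700 + 17747*sqrt(2) + 107520*log(2))/47040

split f at 1/2, 1: ℳ[f](s) collects 3 kernel integrals
over [0, 1/2), the kernel integral of t**(3/2) enters the sum
on [1/2, 1) integrate f = 3*t against the kernel
segment 1 to 2 holds log(t); add its integral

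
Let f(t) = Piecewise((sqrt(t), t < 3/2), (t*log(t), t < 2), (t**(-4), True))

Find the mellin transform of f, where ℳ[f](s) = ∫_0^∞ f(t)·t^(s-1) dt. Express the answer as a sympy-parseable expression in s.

(-32*2**(2*s)*(s - 4)*(2*s + 1) + 3**s*s*(s - 4)*(2*s + 1)*(-24*log(3) + 24*log(2)) + 3**s*(s - 4)*(2*s + 1)*(-24*log(3) + 24*log(2)) + 24*3**s*(s - 4)*(2*s + 1) + 16*3**s*sqrt(6)*(s - 4)*(s**2 + 2*s + 1) + 32*4**s*s*(s - 4)*(2*s + 1)*log(2) + 32*4**s*(s - 4)*(2*s + 1)*log(2) - 4**s*(2*s + 1)*(s**2 + 2*s + 1))/(16*2**s*(s - 4)*(2*s + 1)*(s**2 + 2*s + 1))
  -1/2 < Re(s) < 4

integrate the 3 segments split at 3/2, 2, then add the results
[0, 3/2) adds the kernel integral of sqrt(t)
over [3/2, 2), the kernel integral of t*log(t) enters the sum
for t in [2, ∞): the term is ∫ t**(-4)·t^(s-1)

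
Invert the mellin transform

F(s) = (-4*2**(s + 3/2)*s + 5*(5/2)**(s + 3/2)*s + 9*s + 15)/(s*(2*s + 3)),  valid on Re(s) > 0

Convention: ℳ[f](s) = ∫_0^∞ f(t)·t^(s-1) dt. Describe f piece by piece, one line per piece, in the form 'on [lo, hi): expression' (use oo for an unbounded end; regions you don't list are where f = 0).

on [0, 1): 5
on [1, 2): t**(3/2)/2
on [2, 5/2): 5*t**(3/2)/2

along the cuts 1, 2, ℳ[f](s) splits into 3 integrals
[0, 1) adds the kernel integral of 5
between 1 and 2 the integrand is t**(3/2)/2·t^(s-1)
segment [2, 5/2) carries 5*t**(3/2)/2; integrate it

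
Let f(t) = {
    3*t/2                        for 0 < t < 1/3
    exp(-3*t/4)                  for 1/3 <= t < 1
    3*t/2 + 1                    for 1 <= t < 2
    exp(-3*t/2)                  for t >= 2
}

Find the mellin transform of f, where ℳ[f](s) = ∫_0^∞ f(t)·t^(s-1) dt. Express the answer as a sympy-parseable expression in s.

reversing the common scale on t: t/2 on [0, 1); exp(-t/4) on [1, 3); t/2 + 1 on [3, 6); …
undo the common scale on t: t on [0, 1/2); exp(-t/2) on [1/2, 3/2); t + 1 on [3/2, 3); …
cuts at 1/3, 1, 2: linearity sums the 4 kernel integrals
over [0, 1/3), the kernel integral of 3*t/2 enters the sum
over [1/3, 1), the kernel integral of exp(-3*t/4) enters the sum
segment 1 to 2 holds (3*t/2 + 1); add its integral
over [2, ∞), the kernel integral of exp(-3*t/2) enters the sum

(2*2**s*s*(s + 1)*uppergamma(s, 3) - 5*3**s*s - 2*3**s + 2*4**s*s*(s + 1)*uppergamma(s, 1/4) - 2*4**s*s*(s + 1)*uppergamma(s, 3/4) + 8*6**s*s + 2*6**s + s)/(2*3**s*s*(s + 1))
  Re(s) > -1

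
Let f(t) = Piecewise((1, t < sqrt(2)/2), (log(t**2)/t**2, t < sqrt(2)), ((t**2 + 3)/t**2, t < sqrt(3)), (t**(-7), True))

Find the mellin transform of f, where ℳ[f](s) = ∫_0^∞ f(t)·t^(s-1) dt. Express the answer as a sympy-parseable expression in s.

peel off the power substitution: 1 on [0, 1/2); log(t)/t on [1/2, 2); (t + 3)/t on [2, 3); …
peel off the shared t-power: t on [0, 1/2); log(t) on [1/2, 2); t + 3 on [2, 3); …
integrate the 4 segments split at sqrt(2)/2, sqrt(2), sqrt(3), then add the results
[0, sqrt(2)/2) adds the kernel integral of 1
[sqrt(2)/2, sqrt(2)) adds the kernel integral of log(t**2)/t**2
the [sqrt(2), sqrt(3)) slice contributes ∫ (t**2 + 3)/t**2·t^(s-1) dt
∫ over [sqrt(3), ∞) of t**(-7)·t^(s-1) joins the sum

2**(1 - s/2)*(27*2**(s - 2)*s*(s/2 - 1)*(s - 7)*log(2) - 27*2**(s - 2)*s*(s - 7) - 270*2**(s - 2)*(s/2 - 1)**2*(s - 7) - 162*2**(s - 2)*(s/2 - 1)*(s - 7) - 2*sqrt(3)*6**(s/2 - 1)*s*(s/2 - 1)**2 + 324*6**(s/2 - 1)*(s/2 - 1)**2*(s - 7) + 162*6**(s/2 - 1)*(s/2 - 1)*(s - 7) + 27*s*(s/2 - 1)*(s - 7)*log(2) + 27*s*(s - 7) + 27*(s/2 - 1)**2*(s - 7))/(54*s*(s/2 - 1)**2*(s - 7))
  0 < Re(s) < 7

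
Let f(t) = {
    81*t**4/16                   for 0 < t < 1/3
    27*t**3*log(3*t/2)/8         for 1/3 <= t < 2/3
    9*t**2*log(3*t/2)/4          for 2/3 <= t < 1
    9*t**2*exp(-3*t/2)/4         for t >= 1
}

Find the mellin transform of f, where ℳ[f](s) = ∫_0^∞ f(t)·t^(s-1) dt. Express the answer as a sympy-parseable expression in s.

(16*2**s*(s + 2)**2*(s + 4)*(2*s + (s + 2)**2 + 5)*uppergamma(s + 2, 3/2) - 16*2**s*(s + 2)**2*(s + 4) + 16*2**s*(s + 4)*(2*s + (s + 2)**2 + 5) + 3**s*(s + 2)*(s + 4)*(-36*log(2) + 36*log(3))*(2*s + (s + 2)**2 + 5) - 36*3**s*(s + 4)*(2*s + (s + 2)**2 + 5) + (s + 2)**3*(s + 4)*log(4) + (s + 2)**2*(s + 4)*log(4) + 2*(s + 2)**2*(s + 4) + (s + 2)**2*(2*s + (s + 2)**2 + 5))/(16*3**s*(s + 2)**2*(s + 4)*(2*s + (s + 2)**2 + 5))
  Re(s) > -4

undo the common scale on t: t**4 on [0, 1/2); t**3*log(t) on [1/2, 1); t**2*log(t) on [1, 3/2); …
peel off the shared t-power: t**2 on [0, 1/2); t*log(t) on [1/2, 1); log(t) on [1, 3/2); …
slice at 1/3, 2/3, 1, transform all 4 pieces, and sum them
on [0, 1/3): add ∫ 81*t**4/16·t^(s-1) dt
segment 1/3 to 2/3 holds 27*t**3*log(3*t/2)/8; add its integral
piece [2/3, 1): integrate 9*t**2*log(3*t/2)/4 against the kernel
[1, ∞) adds the kernel integral of 9*t**2*exp(-3*t/2)/4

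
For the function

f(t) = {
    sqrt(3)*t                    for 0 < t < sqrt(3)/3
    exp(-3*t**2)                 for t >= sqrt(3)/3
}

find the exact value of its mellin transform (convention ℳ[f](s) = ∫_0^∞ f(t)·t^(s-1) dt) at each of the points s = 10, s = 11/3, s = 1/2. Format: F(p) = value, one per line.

F(10) = 1/2673 + 65*exp(-1)/486
F(11/3) = 3**(1/6)*(3 + 7*uppergamma(11/6, 1))/126
F(1/2) = 3**(3/4)*(3*uppergamma(1/4, 1) + 4)/18

strip the power substitution: sqrt(3)*sqrt(t) on [0, 1/3); exp(-3*t) on [1/3, ∞)
undo the common scale on t: sqrt(t) on [0, 1); exp(-t) on [1, ∞)
integrate the 2 segments split at sqrt(3)/3, then add the results
on [0, sqrt(3)/3) integrate f = sqrt(3)*t against the kernel
segment [sqrt(3)/3, ∞) carries exp(-3*t**2); integrate it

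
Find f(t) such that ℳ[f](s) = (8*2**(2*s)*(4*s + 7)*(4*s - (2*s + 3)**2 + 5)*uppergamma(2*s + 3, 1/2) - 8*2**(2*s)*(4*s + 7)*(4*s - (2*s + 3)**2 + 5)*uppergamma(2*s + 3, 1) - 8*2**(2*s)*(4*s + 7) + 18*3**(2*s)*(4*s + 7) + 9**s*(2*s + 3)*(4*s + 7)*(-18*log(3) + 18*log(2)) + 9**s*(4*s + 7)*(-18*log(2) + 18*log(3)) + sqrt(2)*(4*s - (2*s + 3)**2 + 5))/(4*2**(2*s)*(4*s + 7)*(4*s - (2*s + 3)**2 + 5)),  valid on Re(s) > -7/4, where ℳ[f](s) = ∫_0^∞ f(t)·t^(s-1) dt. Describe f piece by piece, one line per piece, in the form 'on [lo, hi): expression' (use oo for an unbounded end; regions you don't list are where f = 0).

invert the power substitution to get t**(7/2) on [0, 1/2); t**3*exp(-t) on [1/2, 1); t**2*log(t) on [1, 3/2)
invert the shared t-power to get t**(3/2) on [0, 1/2); t*exp(-t) on [1/2, 1); log(t) on [1, 3/2)
strip the shared t-power: sqrt(t) on [0, 1/2); exp(-t) on [1/2, 1); log(t)/t on [1, 3/2)
split f at 1/4, 1: ℳ[f](s) collects 3 kernel integrals
segment [0, 1/4) carries t**(7/4); integrate it
on [1/4, 1) integrate f = t**(3/2)*exp(-sqrt(t)) against the kernel
between 1 and 9/4 the integrand is t*log(sqrt(t))·t^(s-1)

on [0, 1/4): t**(7/4)
on [1/4, 1): t**(3/2)*exp(-sqrt(t))
on [1, 9/4): t*log(sqrt(t))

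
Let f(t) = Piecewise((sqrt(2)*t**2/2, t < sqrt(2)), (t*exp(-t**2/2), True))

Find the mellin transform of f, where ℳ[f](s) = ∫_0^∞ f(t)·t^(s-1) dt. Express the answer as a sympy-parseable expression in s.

peel off the power substitution: sqrt(2)*t/2 on [0, 2); sqrt(t)*exp(-t/2) on [2, ∞)
peel off the shared t-power: sqrt(2)*sqrt(t)/2 on [0, 2); exp(-t/2) on [2, ∞)
strip the common scale on t: sqrt(t) on [0, 1); exp(-t) on [1, ∞)
breakpoints sqrt(2): one integral from each of the 2 segments
∫ over [0, sqrt(2)) of sqrt(2)*t**2/2·t^(s-1) joins the sum
piece [sqrt(2), ∞): integrate t*exp(-t**2/2) against the kernel

2**(s/2 - 1/2)*((s + 2)*uppergamma(s/2 + 1/2, 1) + 2)/(s + 2)
  Re(s) > -2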